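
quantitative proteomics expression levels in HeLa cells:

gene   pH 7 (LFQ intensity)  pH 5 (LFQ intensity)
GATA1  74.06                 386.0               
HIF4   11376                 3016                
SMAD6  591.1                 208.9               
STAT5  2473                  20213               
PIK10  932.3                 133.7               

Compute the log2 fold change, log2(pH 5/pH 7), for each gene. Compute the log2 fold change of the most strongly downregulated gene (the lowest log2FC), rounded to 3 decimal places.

log2(386.0/74.06) = 2.382  (GATA1)
log2(3016/11376) = -1.915  (HIF4)
log2(208.9/591.1) = -1.501  (SMAD6)
log2(20213/2473) = 3.031  (STAT5)
log2(133.7/932.3) = -2.802  (PIK10)
PIK10 is most strongly downregulated.

-2.802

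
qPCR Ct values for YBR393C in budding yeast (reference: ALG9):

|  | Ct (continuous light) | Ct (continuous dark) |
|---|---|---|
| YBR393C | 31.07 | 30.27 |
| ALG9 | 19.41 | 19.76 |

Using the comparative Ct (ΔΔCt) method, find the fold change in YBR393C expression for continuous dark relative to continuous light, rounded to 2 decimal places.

ΔCt(continuous light) = 31.070 − 19.410 = 11.660
ΔCt(continuous dark) = 30.270 − 19.760 = 10.510
ΔΔCt = 10.510 − 11.660 = -1.150
Fold change = 2^(−(-1.150)) = 2^1.150 = 2.219

2.22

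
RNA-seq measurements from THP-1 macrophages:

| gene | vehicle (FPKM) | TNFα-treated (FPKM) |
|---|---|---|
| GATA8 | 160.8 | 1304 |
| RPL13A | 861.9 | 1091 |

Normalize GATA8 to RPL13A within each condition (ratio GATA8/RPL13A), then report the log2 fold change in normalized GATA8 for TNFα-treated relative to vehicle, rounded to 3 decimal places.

2.680

GATA8/RPL13A (vehicle) = 160.8 / 861.9 = 0.18656
GATA8/RPL13A (TNFα-treated) = 1304 / 1091 = 1.1952
Fold change = 1.1952 / 0.18656 = 6.4065
log2(6.4065) = 2.6795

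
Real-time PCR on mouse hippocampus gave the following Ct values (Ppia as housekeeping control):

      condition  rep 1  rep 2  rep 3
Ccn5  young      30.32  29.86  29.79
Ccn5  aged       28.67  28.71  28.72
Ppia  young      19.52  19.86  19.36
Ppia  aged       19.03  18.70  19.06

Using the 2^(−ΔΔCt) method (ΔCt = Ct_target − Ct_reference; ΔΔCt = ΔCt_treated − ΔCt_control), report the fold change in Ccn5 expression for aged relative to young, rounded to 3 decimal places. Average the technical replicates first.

1.558

Mean Ct: Ccn5 young 29.990; Ccn5 aged 28.700; Ppia young 19.580; Ppia aged 18.930
ΔCt(young) = 29.990 − 19.580 = 10.410
ΔCt(aged) = 28.700 − 18.930 = 9.770
ΔΔCt = 9.770 − 10.410 = -0.640
Fold change = 2^(−(-0.640)) = 2^0.640 = 1.5583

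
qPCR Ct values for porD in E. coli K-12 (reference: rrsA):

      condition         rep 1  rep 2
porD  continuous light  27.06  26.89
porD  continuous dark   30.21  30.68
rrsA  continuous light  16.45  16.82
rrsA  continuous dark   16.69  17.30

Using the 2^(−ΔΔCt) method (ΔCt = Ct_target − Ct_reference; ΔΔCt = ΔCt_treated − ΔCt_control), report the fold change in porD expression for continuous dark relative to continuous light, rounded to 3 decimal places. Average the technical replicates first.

Mean Ct: porD continuous light 26.975; porD continuous dark 30.445; rrsA continuous light 16.635; rrsA continuous dark 16.995
ΔCt(continuous light) = 26.975 − 16.635 = 10.340
ΔCt(continuous dark) = 30.445 − 16.995 = 13.450
ΔΔCt = 13.450 − 10.340 = 3.110
Fold change = 2^(−3.110) = 0.1158

0.116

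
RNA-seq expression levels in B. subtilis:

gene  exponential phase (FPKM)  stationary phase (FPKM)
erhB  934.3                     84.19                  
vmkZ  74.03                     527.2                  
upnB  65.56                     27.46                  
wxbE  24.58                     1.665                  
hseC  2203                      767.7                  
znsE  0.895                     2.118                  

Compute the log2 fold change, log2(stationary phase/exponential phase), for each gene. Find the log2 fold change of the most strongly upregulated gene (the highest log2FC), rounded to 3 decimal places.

2.832

log2(84.19/934.3) = -3.472  (erhB)
log2(527.2/74.03) = 2.832  (vmkZ)
log2(27.46/65.56) = -1.255  (upnB)
log2(1.665/24.58) = -3.884  (wxbE)
log2(767.7/2203) = -1.521  (hseC)
log2(2.118/0.895) = 1.243  (znsE)
vmkZ is most strongly upregulated.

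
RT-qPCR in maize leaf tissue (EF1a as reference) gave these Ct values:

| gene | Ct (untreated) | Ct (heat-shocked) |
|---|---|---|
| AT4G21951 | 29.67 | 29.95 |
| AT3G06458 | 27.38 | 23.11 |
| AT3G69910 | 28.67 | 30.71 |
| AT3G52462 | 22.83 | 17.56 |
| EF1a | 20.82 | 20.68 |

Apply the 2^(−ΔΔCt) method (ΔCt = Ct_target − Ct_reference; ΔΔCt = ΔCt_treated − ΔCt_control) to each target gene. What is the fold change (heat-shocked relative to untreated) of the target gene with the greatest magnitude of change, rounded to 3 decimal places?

AT4G21951: ΔΔCt = (29.95−20.68) − (29.67−20.82) = 9.27 − 8.85 = 0.42; fold change = 2^-0.42 = 0.747
AT3G06458: ΔΔCt = (23.11−20.68) − (27.38−20.82) = 2.43 − 6.56 = -4.13; fold change = 2^4.13 = 17.509
AT3G69910: ΔΔCt = (30.71−20.68) − (28.67−20.82) = 10.03 − 7.85 = 2.18; fold change = 2^-2.18 = 0.221
AT3G52462: ΔΔCt = (17.56−20.68) − (22.83−20.82) = -3.12 − 2.01 = -5.13; fold change = 2^5.13 = 35.017
AT3G52462 has the largest |ΔΔCt| = 5.13.

35.017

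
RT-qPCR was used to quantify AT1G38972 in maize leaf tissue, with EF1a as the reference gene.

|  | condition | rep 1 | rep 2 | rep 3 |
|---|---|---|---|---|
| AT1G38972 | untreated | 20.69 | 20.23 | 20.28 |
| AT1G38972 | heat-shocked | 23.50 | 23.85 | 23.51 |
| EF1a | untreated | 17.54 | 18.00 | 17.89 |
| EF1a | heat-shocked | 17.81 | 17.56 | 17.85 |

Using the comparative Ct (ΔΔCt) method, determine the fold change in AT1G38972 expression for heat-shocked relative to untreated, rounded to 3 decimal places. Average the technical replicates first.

Mean Ct: AT1G38972 untreated 20.400; AT1G38972 heat-shocked 23.620; EF1a untreated 17.810; EF1a heat-shocked 17.740
ΔCt(untreated) = 20.400 − 17.810 = 2.590
ΔCt(heat-shocked) = 23.620 − 17.740 = 5.880
ΔΔCt = 5.880 − 2.590 = 3.290
Fold change = 2^(−3.290) = 0.1022

0.102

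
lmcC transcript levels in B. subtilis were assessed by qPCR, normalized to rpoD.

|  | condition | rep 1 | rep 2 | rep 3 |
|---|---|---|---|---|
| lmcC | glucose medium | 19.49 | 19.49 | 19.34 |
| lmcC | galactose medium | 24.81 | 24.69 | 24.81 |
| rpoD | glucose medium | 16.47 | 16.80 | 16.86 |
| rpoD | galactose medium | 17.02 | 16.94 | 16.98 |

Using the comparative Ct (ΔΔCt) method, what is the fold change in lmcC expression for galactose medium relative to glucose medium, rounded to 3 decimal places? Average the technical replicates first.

0.030

Mean Ct: lmcC glucose medium 19.440; lmcC galactose medium 24.770; rpoD glucose medium 16.710; rpoD galactose medium 16.980
ΔCt(glucose medium) = 19.440 − 16.710 = 2.730
ΔCt(galactose medium) = 24.770 − 16.980 = 7.790
ΔΔCt = 7.790 − 2.730 = 5.060
Fold change = 2^(−5.060) = 0.0300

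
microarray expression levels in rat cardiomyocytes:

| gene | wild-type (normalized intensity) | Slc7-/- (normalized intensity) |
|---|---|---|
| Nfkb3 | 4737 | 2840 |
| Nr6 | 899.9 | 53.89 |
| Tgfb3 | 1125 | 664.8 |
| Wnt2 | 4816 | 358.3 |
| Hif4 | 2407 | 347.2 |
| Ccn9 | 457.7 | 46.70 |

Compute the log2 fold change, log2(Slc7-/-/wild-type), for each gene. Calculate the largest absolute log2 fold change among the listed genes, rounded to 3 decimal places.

log2(2840/4737) = -0.738  (Nfkb3)
log2(53.89/899.9) = -4.062  (Nr6)
log2(664.8/1125) = -0.759  (Tgfb3)
log2(358.3/4816) = -3.749  (Wnt2)
log2(347.2/2407) = -2.793  (Hif4)
log2(46.70/457.7) = -3.293  (Ccn9)
The largest magnitude belongs to Nr6.

4.062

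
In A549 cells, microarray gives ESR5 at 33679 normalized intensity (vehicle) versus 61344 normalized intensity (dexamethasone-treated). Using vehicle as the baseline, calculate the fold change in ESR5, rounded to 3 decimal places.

Fold change = 61344 / 33679 = 1.8214
ESR5 is upregulated.

1.821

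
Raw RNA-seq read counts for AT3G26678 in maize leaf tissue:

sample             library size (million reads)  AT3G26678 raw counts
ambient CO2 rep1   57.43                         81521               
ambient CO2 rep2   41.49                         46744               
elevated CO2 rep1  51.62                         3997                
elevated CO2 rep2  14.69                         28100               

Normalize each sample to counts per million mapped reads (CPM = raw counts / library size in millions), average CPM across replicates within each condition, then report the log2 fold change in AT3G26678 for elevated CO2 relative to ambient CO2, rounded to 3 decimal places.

-0.355

CPM(ambient CO2 rep1) = 81521 / 57.43 = 1419.4846
CPM(ambient CO2 rep2) = 46744 / 41.49 = 1126.6329
CPM(elevated CO2 rep1) = 3997 / 51.62 = 77.4312
CPM(elevated CO2 rep2) = 28100 / 14.69 = 1912.8659
mean CPM(ambient CO2) = 1273.0588; mean CPM(elevated CO2) = 995.1486
Fold change = 995.1486 / 1273.0588 = 0.78170
log2(0.78170) = -0.3553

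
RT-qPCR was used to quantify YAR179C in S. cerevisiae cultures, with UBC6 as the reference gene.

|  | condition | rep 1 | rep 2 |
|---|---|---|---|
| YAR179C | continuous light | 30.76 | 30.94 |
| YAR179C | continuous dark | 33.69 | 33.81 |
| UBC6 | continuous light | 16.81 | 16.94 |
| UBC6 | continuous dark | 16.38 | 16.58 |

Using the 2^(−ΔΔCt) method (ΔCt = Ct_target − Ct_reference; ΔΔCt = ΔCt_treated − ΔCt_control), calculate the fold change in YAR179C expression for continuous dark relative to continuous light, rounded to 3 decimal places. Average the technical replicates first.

Mean Ct: YAR179C continuous light 30.850; YAR179C continuous dark 33.750; UBC6 continuous light 16.875; UBC6 continuous dark 16.480
ΔCt(continuous light) = 30.850 − 16.875 = 13.975
ΔCt(continuous dark) = 33.750 − 16.480 = 17.270
ΔΔCt = 17.270 − 13.975 = 3.295
Fold change = 2^(−3.295) = 0.1019

0.102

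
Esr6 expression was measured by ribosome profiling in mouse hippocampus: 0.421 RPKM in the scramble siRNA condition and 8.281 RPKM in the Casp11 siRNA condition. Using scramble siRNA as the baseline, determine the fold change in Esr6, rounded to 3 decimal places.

19.670

Fold change = 8.281 / 0.421 = 19.6698
Esr6 is upregulated.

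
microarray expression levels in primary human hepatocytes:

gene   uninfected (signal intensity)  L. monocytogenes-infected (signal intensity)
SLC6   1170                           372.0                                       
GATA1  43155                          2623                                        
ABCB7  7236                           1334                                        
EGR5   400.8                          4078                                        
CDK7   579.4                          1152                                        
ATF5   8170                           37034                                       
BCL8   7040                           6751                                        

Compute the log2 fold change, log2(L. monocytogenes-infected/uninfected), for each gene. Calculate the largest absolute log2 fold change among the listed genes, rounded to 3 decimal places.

4.040

log2(372.0/1170) = -1.653  (SLC6)
log2(2623/43155) = -4.040  (GATA1)
log2(1334/7236) = -2.439  (ABCB7)
log2(4078/400.8) = 3.347  (EGR5)
log2(1152/579.4) = 0.992  (CDK7)
log2(37034/8170) = 2.180  (ATF5)
log2(6751/7040) = -0.060  (BCL8)
The largest magnitude belongs to GATA1.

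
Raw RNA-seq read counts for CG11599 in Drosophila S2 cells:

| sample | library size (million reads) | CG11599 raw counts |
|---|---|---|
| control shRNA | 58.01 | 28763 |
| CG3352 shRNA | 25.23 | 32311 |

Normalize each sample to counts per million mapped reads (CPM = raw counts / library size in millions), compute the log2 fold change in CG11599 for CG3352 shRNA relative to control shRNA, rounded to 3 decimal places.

CPM(control shRNA) = 28763 / 58.01 = 495.8283
CPM(CG3352 shRNA) = 32311 / 25.23 = 1280.6579
Fold change = 1280.6579 / 495.8283 = 2.58287
log2(2.58287) = 1.3690

1.369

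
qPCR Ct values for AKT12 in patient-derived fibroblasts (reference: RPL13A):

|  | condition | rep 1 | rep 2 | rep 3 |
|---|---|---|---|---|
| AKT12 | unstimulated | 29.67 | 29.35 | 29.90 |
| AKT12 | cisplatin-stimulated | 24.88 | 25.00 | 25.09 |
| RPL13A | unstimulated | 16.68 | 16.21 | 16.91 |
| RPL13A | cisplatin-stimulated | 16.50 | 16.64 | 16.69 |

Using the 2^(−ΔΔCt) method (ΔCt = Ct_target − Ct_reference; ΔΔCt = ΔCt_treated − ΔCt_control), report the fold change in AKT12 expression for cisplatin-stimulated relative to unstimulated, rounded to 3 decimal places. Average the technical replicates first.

Mean Ct: AKT12 unstimulated 29.640; AKT12 cisplatin-stimulated 24.990; RPL13A unstimulated 16.600; RPL13A cisplatin-stimulated 16.610
ΔCt(unstimulated) = 29.640 − 16.600 = 13.040
ΔCt(cisplatin-stimulated) = 24.990 − 16.610 = 8.380
ΔΔCt = 8.380 − 13.040 = -4.660
Fold change = 2^(−(-4.660)) = 2^4.660 = 25.2813

25.281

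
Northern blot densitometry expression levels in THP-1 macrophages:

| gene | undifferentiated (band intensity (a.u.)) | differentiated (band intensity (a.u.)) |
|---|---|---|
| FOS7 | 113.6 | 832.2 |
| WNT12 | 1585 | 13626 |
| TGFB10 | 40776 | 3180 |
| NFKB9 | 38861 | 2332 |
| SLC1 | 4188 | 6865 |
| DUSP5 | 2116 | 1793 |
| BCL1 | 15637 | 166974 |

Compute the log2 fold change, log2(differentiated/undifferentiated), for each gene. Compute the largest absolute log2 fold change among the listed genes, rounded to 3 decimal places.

log2(832.2/113.6) = 2.873  (FOS7)
log2(13626/1585) = 3.104  (WNT12)
log2(3180/40776) = -3.681  (TGFB10)
log2(2332/38861) = -4.059  (NFKB9)
log2(6865/4188) = 0.713  (SLC1)
log2(1793/2116) = -0.239  (DUSP5)
log2(166974/15637) = 3.417  (BCL1)
The largest magnitude belongs to NFKB9.

4.059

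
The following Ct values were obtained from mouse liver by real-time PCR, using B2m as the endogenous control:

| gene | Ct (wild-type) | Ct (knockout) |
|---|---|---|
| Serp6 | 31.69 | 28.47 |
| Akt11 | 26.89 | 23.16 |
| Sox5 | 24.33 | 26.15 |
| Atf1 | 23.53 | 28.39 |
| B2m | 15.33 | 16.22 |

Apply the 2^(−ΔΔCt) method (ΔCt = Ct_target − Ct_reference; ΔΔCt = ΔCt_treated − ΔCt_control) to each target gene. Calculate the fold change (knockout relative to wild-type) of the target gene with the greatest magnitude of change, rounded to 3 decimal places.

Serp6: ΔΔCt = (28.47−16.22) − (31.69−15.33) = 12.25 − 16.36 = -4.11; fold change = 2^4.11 = 17.268
Akt11: ΔΔCt = (23.16−16.22) − (26.89−15.33) = 6.94 − 11.56 = -4.62; fold change = 2^4.62 = 24.590
Sox5: ΔΔCt = (26.15−16.22) − (24.33−15.33) = 9.93 − 9.00 = 0.93; fold change = 2^-0.93 = 0.525
Atf1: ΔΔCt = (28.39−16.22) − (23.53−15.33) = 12.17 − 8.20 = 3.97; fold change = 2^-3.97 = 0.064
Akt11 has the largest |ΔΔCt| = 4.62.

24.590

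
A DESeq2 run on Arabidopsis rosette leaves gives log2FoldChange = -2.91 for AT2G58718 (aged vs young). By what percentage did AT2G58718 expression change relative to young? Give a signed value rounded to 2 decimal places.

Fold change = 2^(-2.91) = 0.1330
Percent change = (FC − 1) × 100% = (0.1330 − 1) × 100 = -86.70%

-86.70%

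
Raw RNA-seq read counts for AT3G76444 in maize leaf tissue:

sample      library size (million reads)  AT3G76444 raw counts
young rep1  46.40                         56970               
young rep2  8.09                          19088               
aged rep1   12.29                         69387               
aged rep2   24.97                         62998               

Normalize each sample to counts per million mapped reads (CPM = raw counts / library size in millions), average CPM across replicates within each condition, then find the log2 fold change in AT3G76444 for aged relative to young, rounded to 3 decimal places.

1.187

CPM(young rep1) = 56970 / 46.40 = 1227.8017
CPM(young rep2) = 19088 / 8.09 = 2359.4561
CPM(aged rep1) = 69387 / 12.29 = 5645.8096
CPM(aged rep2) = 62998 / 24.97 = 2522.9475
mean CPM(young) = 1793.6289; mean CPM(aged) = 4084.3786
Fold change = 4084.3786 / 1793.6289 = 2.27716
log2(2.27716) = 1.1872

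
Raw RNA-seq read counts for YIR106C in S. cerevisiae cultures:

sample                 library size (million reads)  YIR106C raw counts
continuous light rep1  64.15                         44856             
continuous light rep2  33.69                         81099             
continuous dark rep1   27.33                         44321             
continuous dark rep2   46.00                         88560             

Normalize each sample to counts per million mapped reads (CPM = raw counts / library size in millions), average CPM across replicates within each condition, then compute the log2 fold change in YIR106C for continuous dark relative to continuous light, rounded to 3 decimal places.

CPM(continuous light rep1) = 44856 / 64.15 = 699.2362
CPM(continuous light rep2) = 81099 / 33.69 = 2407.2128
CPM(continuous dark rep1) = 44321 / 27.33 = 1621.6978
CPM(continuous dark rep2) = 88560 / 46.00 = 1925.2174
mean CPM(continuous light) = 1553.2245; mean CPM(continuous dark) = 1773.4576
Fold change = 1773.4576 / 1553.2245 = 1.14179
log2(1.14179) = 0.1913

0.191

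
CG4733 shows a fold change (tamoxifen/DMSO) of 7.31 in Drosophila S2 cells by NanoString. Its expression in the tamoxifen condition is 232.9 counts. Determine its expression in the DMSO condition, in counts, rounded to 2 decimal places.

31.86

DMSO expression = 232.9 / 7.31 = 31.86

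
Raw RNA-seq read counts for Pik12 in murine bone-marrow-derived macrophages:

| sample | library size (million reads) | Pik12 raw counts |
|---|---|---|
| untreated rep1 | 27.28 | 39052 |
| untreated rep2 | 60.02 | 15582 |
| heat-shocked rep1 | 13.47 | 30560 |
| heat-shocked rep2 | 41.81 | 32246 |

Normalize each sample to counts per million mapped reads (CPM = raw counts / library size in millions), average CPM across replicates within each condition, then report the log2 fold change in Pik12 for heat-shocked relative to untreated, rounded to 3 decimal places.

0.846

CPM(untreated rep1) = 39052 / 27.28 = 1431.5249
CPM(untreated rep2) = 15582 / 60.02 = 259.6135
CPM(heat-shocked rep1) = 30560 / 13.47 = 2268.7454
CPM(heat-shocked rep2) = 32246 / 41.81 = 771.2509
mean CPM(untreated) = 845.5692; mean CPM(heat-shocked) = 1519.9981
Fold change = 1519.9981 / 845.5692 = 1.79760
log2(1.79760) = 0.8461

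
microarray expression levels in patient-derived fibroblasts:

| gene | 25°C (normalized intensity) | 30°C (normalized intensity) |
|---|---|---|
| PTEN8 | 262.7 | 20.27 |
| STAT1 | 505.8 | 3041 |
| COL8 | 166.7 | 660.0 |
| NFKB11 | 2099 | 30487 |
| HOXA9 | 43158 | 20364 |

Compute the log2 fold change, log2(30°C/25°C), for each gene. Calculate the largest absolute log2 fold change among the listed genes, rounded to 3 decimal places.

3.860

log2(20.27/262.7) = -3.696  (PTEN8)
log2(3041/505.8) = 2.588  (STAT1)
log2(660.0/166.7) = 1.985  (COL8)
log2(30487/2099) = 3.860  (NFKB11)
log2(20364/43158) = -1.084  (HOXA9)
The largest magnitude belongs to NFKB11.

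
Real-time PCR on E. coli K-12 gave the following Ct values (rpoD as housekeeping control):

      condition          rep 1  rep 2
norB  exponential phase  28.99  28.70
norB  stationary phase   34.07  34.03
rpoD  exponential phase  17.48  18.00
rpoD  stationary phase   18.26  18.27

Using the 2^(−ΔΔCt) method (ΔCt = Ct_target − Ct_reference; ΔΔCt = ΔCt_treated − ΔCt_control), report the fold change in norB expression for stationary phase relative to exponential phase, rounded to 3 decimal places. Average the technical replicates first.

0.039

Mean Ct: norB exponential phase 28.845; norB stationary phase 34.050; rpoD exponential phase 17.740; rpoD stationary phase 18.265
ΔCt(exponential phase) = 28.845 − 17.740 = 11.105
ΔCt(stationary phase) = 34.050 − 18.265 = 15.785
ΔΔCt = 15.785 − 11.105 = 4.680
Fold change = 2^(−4.680) = 0.0390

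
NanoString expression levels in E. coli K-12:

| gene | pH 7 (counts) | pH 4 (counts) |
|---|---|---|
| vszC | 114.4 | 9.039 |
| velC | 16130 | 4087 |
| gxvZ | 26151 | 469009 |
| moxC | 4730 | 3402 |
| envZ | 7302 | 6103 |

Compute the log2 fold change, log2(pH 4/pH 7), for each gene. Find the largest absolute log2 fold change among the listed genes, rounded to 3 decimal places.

log2(9.039/114.4) = -3.662  (vszC)
log2(4087/16130) = -1.981  (velC)
log2(469009/26151) = 4.165  (gxvZ)
log2(3402/4730) = -0.475  (moxC)
log2(6103/7302) = -0.259  (envZ)
The largest magnitude belongs to gxvZ.

4.165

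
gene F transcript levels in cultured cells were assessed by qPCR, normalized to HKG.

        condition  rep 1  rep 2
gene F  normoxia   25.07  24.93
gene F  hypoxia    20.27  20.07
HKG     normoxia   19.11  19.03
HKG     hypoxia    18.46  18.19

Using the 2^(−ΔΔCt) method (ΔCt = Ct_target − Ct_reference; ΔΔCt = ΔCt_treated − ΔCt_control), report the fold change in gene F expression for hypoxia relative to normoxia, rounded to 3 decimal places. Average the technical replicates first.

Mean Ct: gene F normoxia 25.000; gene F hypoxia 20.170; HKG normoxia 19.070; HKG hypoxia 18.325
ΔCt(normoxia) = 25.000 − 19.070 = 5.930
ΔCt(hypoxia) = 20.170 − 18.325 = 1.845
ΔΔCt = 1.845 − 5.930 = -4.085
Fold change = 2^(−(-4.085)) = 2^4.085 = 16.9710

16.971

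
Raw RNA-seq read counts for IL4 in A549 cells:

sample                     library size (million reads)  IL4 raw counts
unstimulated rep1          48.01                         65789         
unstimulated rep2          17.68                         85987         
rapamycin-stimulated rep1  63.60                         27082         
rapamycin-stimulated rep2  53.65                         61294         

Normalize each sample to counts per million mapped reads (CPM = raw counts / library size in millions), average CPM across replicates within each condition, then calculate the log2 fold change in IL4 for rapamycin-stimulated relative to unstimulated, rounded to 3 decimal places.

-1.991

CPM(unstimulated rep1) = 65789 / 48.01 = 1370.3187
CPM(unstimulated rep2) = 85987 / 17.68 = 4863.5181
CPM(rapamycin-stimulated rep1) = 27082 / 63.60 = 425.8176
CPM(rapamycin-stimulated rep2) = 61294 / 53.65 = 1142.4790
mean CPM(unstimulated) = 3116.9184; mean CPM(rapamycin-stimulated) = 784.1483
Fold change = 784.1483 / 3116.9184 = 0.25158
log2(0.25158) = -1.9909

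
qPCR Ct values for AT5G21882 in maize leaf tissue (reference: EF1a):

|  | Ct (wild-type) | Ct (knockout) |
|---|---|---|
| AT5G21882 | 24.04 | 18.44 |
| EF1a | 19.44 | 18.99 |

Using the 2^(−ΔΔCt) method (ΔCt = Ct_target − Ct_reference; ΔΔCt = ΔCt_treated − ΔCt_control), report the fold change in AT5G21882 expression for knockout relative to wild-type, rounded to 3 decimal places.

35.506

ΔCt(wild-type) = 24.040 − 19.440 = 4.600
ΔCt(knockout) = 18.440 − 18.990 = -0.550
ΔΔCt = -0.550 − 4.600 = -5.150
Fold change = 2^(−(-5.150)) = 2^5.150 = 35.5062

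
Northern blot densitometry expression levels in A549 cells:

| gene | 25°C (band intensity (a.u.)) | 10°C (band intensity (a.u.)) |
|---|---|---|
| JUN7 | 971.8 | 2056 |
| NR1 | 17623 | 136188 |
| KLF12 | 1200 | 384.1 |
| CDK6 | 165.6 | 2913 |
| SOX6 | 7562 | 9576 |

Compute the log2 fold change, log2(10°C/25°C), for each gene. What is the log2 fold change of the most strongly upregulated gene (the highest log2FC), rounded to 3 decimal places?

4.137

log2(2056/971.8) = 1.081  (JUN7)
log2(136188/17623) = 2.950  (NR1)
log2(384.1/1200) = -1.643  (KLF12)
log2(2913/165.6) = 4.137  (CDK6)
log2(9576/7562) = 0.341  (SOX6)
CDK6 is most strongly upregulated.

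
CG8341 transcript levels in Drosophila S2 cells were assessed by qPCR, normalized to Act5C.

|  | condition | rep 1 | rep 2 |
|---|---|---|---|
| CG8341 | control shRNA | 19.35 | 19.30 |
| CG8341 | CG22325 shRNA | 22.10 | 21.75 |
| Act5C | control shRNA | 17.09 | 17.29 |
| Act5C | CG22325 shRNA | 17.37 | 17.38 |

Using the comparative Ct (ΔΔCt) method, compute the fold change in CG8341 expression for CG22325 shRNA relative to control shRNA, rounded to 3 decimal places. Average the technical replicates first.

0.188

Mean Ct: CG8341 control shRNA 19.325; CG8341 CG22325 shRNA 21.925; Act5C control shRNA 17.190; Act5C CG22325 shRNA 17.375
ΔCt(control shRNA) = 19.325 − 17.190 = 2.135
ΔCt(CG22325 shRNA) = 21.925 − 17.375 = 4.550
ΔΔCt = 4.550 − 2.135 = 2.415
Fold change = 2^(−2.415) = 0.1875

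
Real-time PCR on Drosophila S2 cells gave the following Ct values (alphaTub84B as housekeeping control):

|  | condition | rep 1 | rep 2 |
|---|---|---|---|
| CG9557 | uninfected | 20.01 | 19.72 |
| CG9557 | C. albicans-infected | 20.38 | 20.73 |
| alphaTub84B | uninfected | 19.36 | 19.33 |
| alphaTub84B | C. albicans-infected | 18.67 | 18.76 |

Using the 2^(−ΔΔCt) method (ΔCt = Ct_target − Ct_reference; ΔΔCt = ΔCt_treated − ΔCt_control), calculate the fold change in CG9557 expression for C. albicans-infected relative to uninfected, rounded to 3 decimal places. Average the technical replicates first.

Mean Ct: CG9557 uninfected 19.865; CG9557 C. albicans-infected 20.555; alphaTub84B uninfected 19.345; alphaTub84B C. albicans-infected 18.715
ΔCt(uninfected) = 19.865 − 19.345 = 0.520
ΔCt(C. albicans-infected) = 20.555 − 18.715 = 1.840
ΔΔCt = 1.840 − 0.520 = 1.320
Fold change = 2^(−1.320) = 0.4005

0.401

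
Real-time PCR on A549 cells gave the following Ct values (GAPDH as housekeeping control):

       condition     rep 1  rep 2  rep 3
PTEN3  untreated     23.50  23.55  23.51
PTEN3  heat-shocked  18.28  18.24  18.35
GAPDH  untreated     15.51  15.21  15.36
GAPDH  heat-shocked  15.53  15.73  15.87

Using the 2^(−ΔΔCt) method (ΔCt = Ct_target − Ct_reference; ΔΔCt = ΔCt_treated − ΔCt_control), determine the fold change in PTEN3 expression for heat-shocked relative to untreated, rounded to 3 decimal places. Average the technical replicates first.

Mean Ct: PTEN3 untreated 23.520; PTEN3 heat-shocked 18.290; GAPDH untreated 15.360; GAPDH heat-shocked 15.710
ΔCt(untreated) = 23.520 − 15.360 = 8.160
ΔCt(heat-shocked) = 18.290 − 15.710 = 2.580
ΔΔCt = 2.580 − 8.160 = -5.580
Fold change = 2^(−(-5.580)) = 2^5.580 = 47.8352

47.835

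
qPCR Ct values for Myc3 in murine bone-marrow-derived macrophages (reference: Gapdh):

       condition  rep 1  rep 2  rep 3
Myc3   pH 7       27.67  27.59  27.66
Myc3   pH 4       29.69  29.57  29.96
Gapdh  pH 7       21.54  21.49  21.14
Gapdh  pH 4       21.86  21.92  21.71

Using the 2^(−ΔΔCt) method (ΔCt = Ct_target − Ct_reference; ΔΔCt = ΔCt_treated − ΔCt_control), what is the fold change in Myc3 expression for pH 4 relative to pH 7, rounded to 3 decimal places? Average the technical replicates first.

0.316

Mean Ct: Myc3 pH 7 27.640; Myc3 pH 4 29.740; Gapdh pH 7 21.390; Gapdh pH 4 21.830
ΔCt(pH 7) = 27.640 − 21.390 = 6.250
ΔCt(pH 4) = 29.740 − 21.830 = 7.910
ΔΔCt = 7.910 − 6.250 = 1.660
Fold change = 2^(−1.660) = 0.3164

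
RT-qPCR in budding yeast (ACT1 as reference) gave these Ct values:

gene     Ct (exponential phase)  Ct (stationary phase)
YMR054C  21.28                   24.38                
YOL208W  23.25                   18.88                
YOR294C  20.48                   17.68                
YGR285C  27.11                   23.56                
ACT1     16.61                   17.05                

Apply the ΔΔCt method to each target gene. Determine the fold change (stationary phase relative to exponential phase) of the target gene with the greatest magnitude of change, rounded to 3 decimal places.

YMR054C: ΔΔCt = (24.38−17.05) − (21.28−16.61) = 7.33 − 4.67 = 2.66; fold change = 2^-2.66 = 0.158
YOL208W: ΔΔCt = (18.88−17.05) − (23.25−16.61) = 1.83 − 6.64 = -4.81; fold change = 2^4.81 = 28.051
YOR294C: ΔΔCt = (17.68−17.05) − (20.48−16.61) = 0.63 − 3.87 = -3.24; fold change = 2^3.24 = 9.448
YGR285C: ΔΔCt = (23.56−17.05) − (27.11−16.61) = 6.51 − 10.50 = -3.99; fold change = 2^3.99 = 15.889
YOL208W has the largest |ΔΔCt| = 4.81.

28.051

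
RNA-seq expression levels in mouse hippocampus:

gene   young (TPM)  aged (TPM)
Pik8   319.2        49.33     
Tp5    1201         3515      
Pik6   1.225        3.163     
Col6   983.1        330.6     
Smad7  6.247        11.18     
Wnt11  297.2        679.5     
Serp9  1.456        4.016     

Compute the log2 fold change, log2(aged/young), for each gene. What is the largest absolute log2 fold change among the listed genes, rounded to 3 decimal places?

log2(49.33/319.2) = -2.694  (Pik8)
log2(3515/1201) = 1.549  (Tp5)
log2(3.163/1.225) = 1.369  (Pik6)
log2(330.6/983.1) = -1.572  (Col6)
log2(11.18/6.247) = 0.840  (Smad7)
log2(679.5/297.2) = 1.193  (Wnt11)
log2(4.016/1.456) = 1.464  (Serp9)
The largest magnitude belongs to Pik8.

2.694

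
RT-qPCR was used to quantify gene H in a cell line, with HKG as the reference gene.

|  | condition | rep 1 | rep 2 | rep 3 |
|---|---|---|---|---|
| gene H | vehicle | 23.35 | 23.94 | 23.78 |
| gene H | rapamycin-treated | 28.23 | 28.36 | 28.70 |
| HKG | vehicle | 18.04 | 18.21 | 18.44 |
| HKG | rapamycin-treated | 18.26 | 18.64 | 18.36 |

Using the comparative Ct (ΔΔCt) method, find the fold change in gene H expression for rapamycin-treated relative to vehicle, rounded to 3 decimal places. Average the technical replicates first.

0.043

Mean Ct: gene H vehicle 23.690; gene H rapamycin-treated 28.430; HKG vehicle 18.230; HKG rapamycin-treated 18.420
ΔCt(vehicle) = 23.690 − 18.230 = 5.460
ΔCt(rapamycin-treated) = 28.430 − 18.420 = 10.010
ΔΔCt = 10.010 − 5.460 = 4.550
Fold change = 2^(−4.550) = 0.0427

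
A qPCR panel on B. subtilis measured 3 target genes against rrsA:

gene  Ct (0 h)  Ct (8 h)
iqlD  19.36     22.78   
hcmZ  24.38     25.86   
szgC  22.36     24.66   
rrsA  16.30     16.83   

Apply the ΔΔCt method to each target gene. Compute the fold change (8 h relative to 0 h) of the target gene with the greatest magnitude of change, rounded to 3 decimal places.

iqlD: ΔΔCt = (22.78−16.83) − (19.36−16.30) = 5.95 − 3.06 = 2.89; fold change = 2^-2.89 = 0.135
hcmZ: ΔΔCt = (25.86−16.83) − (24.38−16.30) = 9.03 − 8.08 = 0.95; fold change = 2^-0.95 = 0.518
szgC: ΔΔCt = (24.66−16.83) − (22.36−16.30) = 7.83 − 6.06 = 1.77; fold change = 2^-1.77 = 0.293
iqlD has the largest |ΔΔCt| = 2.89.

0.135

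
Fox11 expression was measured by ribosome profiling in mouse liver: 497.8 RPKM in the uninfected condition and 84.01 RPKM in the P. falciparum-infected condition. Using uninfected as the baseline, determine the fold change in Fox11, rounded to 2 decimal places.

0.17

Fold change = 84.01 / 497.8 = 0.169
Fox11 is downregulated.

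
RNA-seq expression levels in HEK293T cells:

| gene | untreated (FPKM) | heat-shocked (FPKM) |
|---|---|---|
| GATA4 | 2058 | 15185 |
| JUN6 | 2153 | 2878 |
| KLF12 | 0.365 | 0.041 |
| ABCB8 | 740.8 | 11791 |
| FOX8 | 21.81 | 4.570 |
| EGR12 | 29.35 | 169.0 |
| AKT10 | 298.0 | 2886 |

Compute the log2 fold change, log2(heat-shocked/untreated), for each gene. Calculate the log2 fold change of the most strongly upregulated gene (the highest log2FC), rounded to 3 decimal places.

log2(15185/2058) = 2.883  (GATA4)
log2(2878/2153) = 0.419  (JUN6)
log2(0.041/0.365) = -3.154  (KLF12)
log2(11791/740.8) = 3.992  (ABCB8)
log2(4.570/21.81) = -2.255  (FOX8)
log2(169.0/29.35) = 2.526  (EGR12)
log2(2886/298.0) = 3.276  (AKT10)
ABCB8 is most strongly upregulated.

3.992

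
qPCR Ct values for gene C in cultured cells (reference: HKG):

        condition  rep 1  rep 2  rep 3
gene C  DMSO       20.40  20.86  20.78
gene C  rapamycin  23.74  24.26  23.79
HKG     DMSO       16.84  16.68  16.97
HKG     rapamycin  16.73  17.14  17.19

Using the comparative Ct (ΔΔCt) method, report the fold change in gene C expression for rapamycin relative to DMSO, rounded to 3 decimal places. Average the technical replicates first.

Mean Ct: gene C DMSO 20.680; gene C rapamycin 23.930; HKG DMSO 16.830; HKG rapamycin 17.020
ΔCt(DMSO) = 20.680 − 16.830 = 3.850
ΔCt(rapamycin) = 23.930 − 17.020 = 6.910
ΔΔCt = 6.910 − 3.850 = 3.060
Fold change = 2^(−3.060) = 0.1199

0.120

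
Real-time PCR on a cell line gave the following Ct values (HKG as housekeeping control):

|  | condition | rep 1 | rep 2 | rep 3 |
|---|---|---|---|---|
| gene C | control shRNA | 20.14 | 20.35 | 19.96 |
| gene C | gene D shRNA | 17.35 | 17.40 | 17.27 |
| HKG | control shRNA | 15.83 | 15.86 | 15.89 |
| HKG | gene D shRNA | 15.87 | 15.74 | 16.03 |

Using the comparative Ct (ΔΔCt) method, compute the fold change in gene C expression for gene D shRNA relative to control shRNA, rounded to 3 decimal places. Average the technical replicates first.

Mean Ct: gene C control shRNA 20.150; gene C gene D shRNA 17.340; HKG control shRNA 15.860; HKG gene D shRNA 15.880
ΔCt(control shRNA) = 20.150 − 15.860 = 4.290
ΔCt(gene D shRNA) = 17.340 − 15.880 = 1.460
ΔΔCt = 1.460 − 4.290 = -2.830
Fold change = 2^(−(-2.830)) = 2^2.830 = 7.1107

7.111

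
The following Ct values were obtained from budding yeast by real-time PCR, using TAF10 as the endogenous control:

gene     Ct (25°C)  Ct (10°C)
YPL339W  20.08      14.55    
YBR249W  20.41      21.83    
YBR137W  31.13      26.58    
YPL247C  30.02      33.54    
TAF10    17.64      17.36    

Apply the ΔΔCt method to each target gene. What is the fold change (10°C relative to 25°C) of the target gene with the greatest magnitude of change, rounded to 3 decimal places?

YPL339W: ΔΔCt = (14.55−17.36) − (20.08−17.64) = -2.81 − 2.44 = -5.25; fold change = 2^5.25 = 38.055
YBR249W: ΔΔCt = (21.83−17.36) − (20.41−17.64) = 4.47 − 2.77 = 1.70; fold change = 2^-1.70 = 0.308
YBR137W: ΔΔCt = (26.58−17.36) − (31.13−17.64) = 9.22 − 13.49 = -4.27; fold change = 2^4.27 = 19.293
YPL247C: ΔΔCt = (33.54−17.36) − (30.02−17.64) = 16.18 − 12.38 = 3.80; fold change = 2^-3.80 = 0.072
YPL339W has the largest |ΔΔCt| = 5.25.

38.055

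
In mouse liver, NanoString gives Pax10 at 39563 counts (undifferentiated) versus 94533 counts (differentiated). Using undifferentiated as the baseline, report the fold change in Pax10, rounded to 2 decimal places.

2.39

Fold change = 94533 / 39563 = 2.389
Pax10 is upregulated.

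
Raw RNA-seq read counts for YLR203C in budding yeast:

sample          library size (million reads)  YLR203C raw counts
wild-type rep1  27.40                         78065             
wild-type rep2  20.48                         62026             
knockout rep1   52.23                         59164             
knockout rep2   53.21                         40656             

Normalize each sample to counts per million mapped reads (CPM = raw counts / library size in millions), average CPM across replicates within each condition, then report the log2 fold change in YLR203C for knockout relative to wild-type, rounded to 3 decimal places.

CPM(wild-type rep1) = 78065 / 27.40 = 2849.0876
CPM(wild-type rep2) = 62026 / 20.48 = 3028.6133
CPM(knockout rep1) = 59164 / 52.23 = 1132.7590
CPM(knockout rep2) = 40656 / 53.21 = 764.0669
mean CPM(wild-type) = 2938.8504; mean CPM(knockout) = 948.4129
Fold change = 948.4129 / 2938.8504 = 0.32272
log2(0.32272) = -1.6317

-1.632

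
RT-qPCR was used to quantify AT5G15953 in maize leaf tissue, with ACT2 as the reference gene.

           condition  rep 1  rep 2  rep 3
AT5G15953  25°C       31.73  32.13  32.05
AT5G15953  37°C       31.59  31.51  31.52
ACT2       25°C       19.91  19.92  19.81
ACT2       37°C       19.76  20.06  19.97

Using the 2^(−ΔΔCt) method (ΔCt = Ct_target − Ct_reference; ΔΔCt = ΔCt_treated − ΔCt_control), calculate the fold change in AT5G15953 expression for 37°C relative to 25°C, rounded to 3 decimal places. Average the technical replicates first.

Mean Ct: AT5G15953 25°C 31.970; AT5G15953 37°C 31.540; ACT2 25°C 19.880; ACT2 37°C 19.930
ΔCt(25°C) = 31.970 − 19.880 = 12.090
ΔCt(37°C) = 31.540 − 19.930 = 11.610
ΔΔCt = 11.610 − 12.090 = -0.480
Fold change = 2^(−(-0.480)) = 2^0.480 = 1.3947

1.395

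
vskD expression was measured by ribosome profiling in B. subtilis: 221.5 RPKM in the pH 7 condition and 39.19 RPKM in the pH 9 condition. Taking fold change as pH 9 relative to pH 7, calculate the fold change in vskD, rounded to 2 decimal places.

Fold change = 39.19 / 221.5 = 0.177
vskD is downregulated.

0.18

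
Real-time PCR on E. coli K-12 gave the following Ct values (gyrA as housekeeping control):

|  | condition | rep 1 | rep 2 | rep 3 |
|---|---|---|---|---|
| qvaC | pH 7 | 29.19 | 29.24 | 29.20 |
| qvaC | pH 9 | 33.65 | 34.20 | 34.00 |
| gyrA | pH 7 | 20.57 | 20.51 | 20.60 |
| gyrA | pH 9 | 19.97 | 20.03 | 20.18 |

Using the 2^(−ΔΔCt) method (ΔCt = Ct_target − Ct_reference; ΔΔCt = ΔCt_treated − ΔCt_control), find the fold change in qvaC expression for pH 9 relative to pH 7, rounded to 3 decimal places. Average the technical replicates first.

Mean Ct: qvaC pH 7 29.210; qvaC pH 9 33.950; gyrA pH 7 20.560; gyrA pH 9 20.060
ΔCt(pH 7) = 29.210 − 20.560 = 8.650
ΔCt(pH 9) = 33.950 − 20.060 = 13.890
ΔΔCt = 13.890 − 8.650 = 5.240
Fold change = 2^(−5.240) = 0.0265

0.026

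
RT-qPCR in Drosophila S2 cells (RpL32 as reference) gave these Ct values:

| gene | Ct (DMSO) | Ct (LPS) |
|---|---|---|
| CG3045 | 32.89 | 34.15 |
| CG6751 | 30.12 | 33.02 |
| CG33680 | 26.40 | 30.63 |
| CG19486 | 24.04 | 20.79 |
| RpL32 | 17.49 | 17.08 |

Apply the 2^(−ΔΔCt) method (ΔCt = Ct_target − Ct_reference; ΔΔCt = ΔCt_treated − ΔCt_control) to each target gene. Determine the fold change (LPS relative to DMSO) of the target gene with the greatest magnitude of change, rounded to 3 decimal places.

0.040

CG3045: ΔΔCt = (34.15−17.08) − (32.89−17.49) = 17.07 − 15.40 = 1.67; fold change = 2^-1.67 = 0.314
CG6751: ΔΔCt = (33.02−17.08) − (30.12−17.49) = 15.94 − 12.63 = 3.31; fold change = 2^-3.31 = 0.101
CG33680: ΔΔCt = (30.63−17.08) − (26.40−17.49) = 13.55 − 8.91 = 4.64; fold change = 2^-4.64 = 0.040
CG19486: ΔΔCt = (20.79−17.08) − (24.04−17.49) = 3.71 − 6.55 = -2.84; fold change = 2^2.84 = 7.160
CG33680 has the largest |ΔΔCt| = 4.64.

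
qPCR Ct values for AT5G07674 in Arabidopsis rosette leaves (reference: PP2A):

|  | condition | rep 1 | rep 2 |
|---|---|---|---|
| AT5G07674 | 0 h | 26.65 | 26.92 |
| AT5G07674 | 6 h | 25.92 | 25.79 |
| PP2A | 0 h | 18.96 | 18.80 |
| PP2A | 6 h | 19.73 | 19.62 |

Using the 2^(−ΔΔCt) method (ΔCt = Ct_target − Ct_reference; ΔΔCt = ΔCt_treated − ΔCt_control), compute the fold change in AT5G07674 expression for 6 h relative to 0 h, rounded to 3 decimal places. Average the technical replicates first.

Mean Ct: AT5G07674 0 h 26.785; AT5G07674 6 h 25.855; PP2A 0 h 18.880; PP2A 6 h 19.675
ΔCt(0 h) = 26.785 − 18.880 = 7.905
ΔCt(6 h) = 25.855 − 19.675 = 6.180
ΔΔCt = 6.180 − 7.905 = -1.725
Fold change = 2^(−(-1.725)) = 2^1.725 = 3.3058

3.306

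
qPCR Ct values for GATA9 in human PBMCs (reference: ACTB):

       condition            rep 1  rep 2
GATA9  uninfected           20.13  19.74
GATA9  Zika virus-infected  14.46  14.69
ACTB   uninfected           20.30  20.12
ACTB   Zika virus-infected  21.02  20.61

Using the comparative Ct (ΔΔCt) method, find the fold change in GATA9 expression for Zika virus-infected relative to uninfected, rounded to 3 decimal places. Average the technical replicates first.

Mean Ct: GATA9 uninfected 19.935; GATA9 Zika virus-infected 14.575; ACTB uninfected 20.210; ACTB Zika virus-infected 20.815
ΔCt(uninfected) = 19.935 − 20.210 = -0.275
ΔCt(Zika virus-infected) = 14.575 − 20.815 = -6.240
ΔΔCt = -6.240 − (-0.275) = -5.965
Fold change = 2^(−(-5.965)) = 2^5.965 = 62.4660

62.466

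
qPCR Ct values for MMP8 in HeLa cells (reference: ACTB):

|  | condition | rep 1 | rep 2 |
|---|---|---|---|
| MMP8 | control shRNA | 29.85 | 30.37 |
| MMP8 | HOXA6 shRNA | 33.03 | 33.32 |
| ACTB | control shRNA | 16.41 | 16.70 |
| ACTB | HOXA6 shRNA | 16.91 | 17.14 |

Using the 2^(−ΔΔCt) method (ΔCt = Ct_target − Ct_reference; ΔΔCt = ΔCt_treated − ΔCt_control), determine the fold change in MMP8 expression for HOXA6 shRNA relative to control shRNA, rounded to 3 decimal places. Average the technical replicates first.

Mean Ct: MMP8 control shRNA 30.110; MMP8 HOXA6 shRNA 33.175; ACTB control shRNA 16.555; ACTB HOXA6 shRNA 17.025
ΔCt(control shRNA) = 30.110 − 16.555 = 13.555
ΔCt(HOXA6 shRNA) = 33.175 − 17.025 = 16.150
ΔΔCt = 16.150 − 13.555 = 2.595
Fold change = 2^(−2.595) = 0.1655

0.166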